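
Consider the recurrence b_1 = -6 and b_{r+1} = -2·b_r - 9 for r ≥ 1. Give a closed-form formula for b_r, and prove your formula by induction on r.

b_r = -3(-2)^(r - 1) - 3

Computing the first terms: b_1 = -6, b_2 = 3, b_3 = -15. This suggests b_r = -3(-2)^(r - 1) - 3.
When r = 1: the formula gives -6 = -6 = b_1.
Inductive step: assume the claim holds for r = k, so b_k = -3(-2)^(k - 1) - 3.
Then b_{k+1} = -2·b_k - 9 = -2·(-3(-2)^(k - 1) - 3) - 9 = -3(-2)^k - 3 = -3(-2)^((k+1) - 1) - 3,
which is the claimed formula at r = k+1.
Hence, by induction on r, the claim holds for every r ≥ 1.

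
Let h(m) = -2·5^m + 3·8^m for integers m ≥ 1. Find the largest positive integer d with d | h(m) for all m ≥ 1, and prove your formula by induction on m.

d = 2

Computing the first values: h(1) = 14 and h(2) = 142; gcd(14, 142) = 2, so d ≤ 2.
We prove 2 | -2·5^m + 3·8^m for all m ≥ 1 by induction on m.
For the base case m = 1: h(1) = 14 = 2·(7), so 2 | h(1).
Inductive step: suppose the statement holds for some k ≥ 1, i.e. 2 | h(k). Then
h(k+1) − 8·h(k) = (-2·5^(k+1) + 3·8^(k+1)) − 8·(-2·5^k + 3·8^k) = (-2)·5^k·(5 − 8) = (6)·5^k. Since 2 | h(k) by the inductive hypothesis, 2 | 8·h(k); and 2 | 6 since 6 = 2·3. Therefore 2 | h(k+1).
By induction, the statement is established for all m ≥ 1.
Therefore the largest such d is 2.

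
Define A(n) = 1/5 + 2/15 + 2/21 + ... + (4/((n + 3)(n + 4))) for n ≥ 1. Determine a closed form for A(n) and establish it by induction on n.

A(n) = n/(n + 4)

We claim A(n) = n/(n + 4) for all n ≥ 1.
Base case (n = 1): A(1) = 1/5, and the closed form gives 1/5. They agree.
For the inductive step, assume it holds for an arbitrary i ≥ 1, so A(i) = i/(i + 4).
Then A(i+1) = A(i) + (4/((i + 4)(i + 5))) = (i/(i + 4)) + (4/((i + 4)(i + 5))).
Simplifying, A(i+1) = (i + 1)/(i + 5) = (i+1)/((i+1) + 4),
which is the closed form with n = i+1.
By induction, the statement is established for all n ≥ 1.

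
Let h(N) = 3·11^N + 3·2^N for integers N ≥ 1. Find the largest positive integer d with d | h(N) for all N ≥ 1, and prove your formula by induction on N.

Computing the first values: h(1) = 39 and h(2) = 375; gcd(39, 375) = 3, so d ≤ 3.
We prove 3 | 3·11^N + 3·2^N for all N ≥ 1 by induction on N.
For the base case N = 1: h(1) = 39 = 3·(13), so 3 | h(1).
Suppose the result is true for N = m, i.e. 3 | h(m). Then
h(m+1) − 11·h(m) = (3·11^(m+1) + 3·2^(m+1)) − 11·(3·11^m + 3·2^m) = (3)·2^m·(2 − 11) = (-27)·2^m. Since 3 | h(m) by the inductive hypothesis, 3 | 11·h(m); and 3 | -27 since -27 = 3·-9. Therefore 3 | h(m+1).
By induction, the statement is established for all N ≥ 1.
Therefore the largest such d is 3.

d = 3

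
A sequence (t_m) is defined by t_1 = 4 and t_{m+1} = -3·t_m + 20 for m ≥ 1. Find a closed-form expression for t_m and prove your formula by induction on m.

t_m = -(-3)^(m - 1) + 5

Computing the first terms: t_1 = 4, t_2 = 8, t_3 = -4. This suggests t_m = -(-3)^(m - 1) + 5.
Base case (m = 1): the formula gives 4 = 4 = t_1.
Inductive step: suppose the statement holds for some p ≥ 1, so t_p = -(-3)^(p - 1) + 5.
Then t_{p+1} = -3·t_p + 20 = -3·(-(-3)^(p - 1) + 5) + 20 = -(-3)^p + 5 = -(-3)^((p+1) - 1) + 5,
which is the claimed formula at m = p+1.
Hence, by induction on m, the claim holds for every m ≥ 1.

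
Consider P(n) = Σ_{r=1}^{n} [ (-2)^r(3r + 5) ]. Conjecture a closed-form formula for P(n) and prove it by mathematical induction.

P(n) = 2(-2)^n(n + 2) - 4

We claim P(n) = 2(-2)^n(n + 2) - 4 for all n ≥ 1.
When n = 1: P(1) = -16, and the closed form gives -16. They agree.
Inductive step: suppose the statement holds for some r ≥ 1, so P(r) = 2(-2)^r(r + 2) - 4.
Then P(r+1) = P(r) + ((-2)^(r + 1)(3r + 8)) = (2(-2)^r(r + 2) - 4) + ((-2)^(r + 1)(3r + 8)).
Simplifying, P(r+1) = -4(-2)^r·r - 12(-2)^r - 4 = 2(-2)^(r+1)((r+1) + 2) - 4,
which is the closed form with n = r+1.
By induction, the statement is established for all n ≥ 1.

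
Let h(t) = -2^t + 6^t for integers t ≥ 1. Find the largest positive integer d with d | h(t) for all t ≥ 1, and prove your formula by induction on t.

d = 4

Computing the first values: h(1) = 4 and h(2) = 32; gcd(4, 32) = 4, so d ≤ 4.
We prove 4 | -2^t + 6^t for all t ≥ 1 by induction on t.
Base step (t = 1): h(1) = 4 = 4·(1), so 4 | h(1).
Inductive step: assume the claim holds for t = r, i.e. 4 | h(r). Then
6^{r+1} − 2^{r+1} = 6·6^r − 2·2^r = 6·(6^r − 2^r) + (4)·2^r. The first term is divisible by 4 by the inductive hypothesis, and the second term (4)·2^r is divisible by 4 since 4 | 4. Hence 4 | h(r+1).
This completes the induction.
Therefore the largest such d is 4.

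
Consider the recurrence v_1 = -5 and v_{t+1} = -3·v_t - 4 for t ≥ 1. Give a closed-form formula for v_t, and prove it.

Computing the first terms: v_1 = -5, v_2 = 11, v_3 = -37. This suggests v_t = -4(-3)^(t - 1) - 1.
When t = 1: the formula gives -5 = -5 = v_1.
Inductive step: assume the claim holds for t = i, so v_i = -4(-3)^(i - 1) - 1.
Then v_{i+1} = -3·v_i - 4 = -3·(-4(-3)^(i - 1) - 1) - 4 = -4(-3)^i - 1 = -4(-3)^((i+1) - 1) - 1,
which is the claimed formula at t = i+1.
This completes the induction.

v_t = -4(-3)^(t - 1) - 1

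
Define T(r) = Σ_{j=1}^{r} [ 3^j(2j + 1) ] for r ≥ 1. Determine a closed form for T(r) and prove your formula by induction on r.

T(r) = 3^(r + 1)r

We claim T(r) = 3^(r + 1)r for all r ≥ 1.
Base step (r = 1): T(1) = 9, and the closed form gives 9. They agree.
Inductive step: suppose the statement holds for some j ≥ 1, so T(j) = 3^(j + 1)j.
Then T(j+1) = T(j) + (3^(j + 1)(2j + 3)) = (3^(j + 1)j) + (3^(j + 1)(2j + 3)).
Simplifying, T(j+1) = 3^(j + 2)(j + 1) = 3^((j+1) + 1)(j+1),
which is the closed form with r = j+1.
By the principle of mathematical induction, the result holds for all r ≥ 1.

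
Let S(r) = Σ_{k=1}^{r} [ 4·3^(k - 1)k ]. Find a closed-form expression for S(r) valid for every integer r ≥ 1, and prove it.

S(r) = 3^r(2r - 1) + 1

We claim S(r) = 3^r(2r - 1) + 1 for all r ≥ 1.
Base case (r = 1): S(1) = 4, and the closed form gives 4. They agree.
Inductive step: assume the claim holds for r = k, so S(k) = 3^k(2k - 1) + 1.
Then S(k+1) = S(k) + (4·3^k(k + 1)) = (3^k(2k - 1) + 1) + (4·3^k(k + 1)).
Simplifying, S(k+1) = 6·3^k·k + 3·3^k + 1 = 3^(k+1)(2(k+1) - 1) + 1,
which is the closed form with r = k+1.
By the principle of mathematical induction, the result holds for all r ≥ 1.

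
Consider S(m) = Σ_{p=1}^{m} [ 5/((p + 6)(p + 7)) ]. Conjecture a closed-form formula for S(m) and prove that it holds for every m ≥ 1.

We claim S(m) = 5m/(7(m + 7)) for all m ≥ 1.
When m = 1: S(1) = 5/56, and the closed form gives 5/56. They agree.
Inductive step: assume the claim holds for m = p, so S(p) = 5p/(7(p + 7)).
Then S(p+1) = S(p) + (5/((p + 7)(p + 8))) = (5p/(7(p + 7))) + (5/((p + 7)(p + 8))).
Simplifying, S(p+1) = 5(p + 1)/(7(p + 8)) = 5(p+1)/(7((p+1) + 7)),
which is the closed form with m = p+1.
Hence, by induction on m, the claim holds for every m ≥ 1.

S(m) = 5m/(7(m + 7))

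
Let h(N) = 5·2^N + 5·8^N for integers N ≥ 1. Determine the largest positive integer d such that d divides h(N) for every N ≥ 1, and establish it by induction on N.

Computing the first values: h(1) = 50 and h(2) = 340; gcd(50, 340) = 10, so d ≤ 10.
We prove 10 | 5·2^N + 5·8^N for all N ≥ 1 by induction on N.
Base step (N = 1): h(1) = 50 = 10·(5), so 10 | h(1).
Inductive step: assume the claim holds for N = i, i.e. 10 | h(i). Then
h(i+1) − 8·h(i) = (5·2^(i+1) + 5·8^(i+1)) − 8·(5·2^i + 5·8^i) = (5)·2^i·(2 − 8) = (-30)·2^i. Since 10 | h(i) by the inductive hypothesis, 10 | 8·h(i); and 10 | -30 since -30 = 10·-3. Therefore 10 | h(i+1).
Hence, by induction on N, the claim holds for every N ≥ 1.
Therefore the largest such d is 10.

d = 10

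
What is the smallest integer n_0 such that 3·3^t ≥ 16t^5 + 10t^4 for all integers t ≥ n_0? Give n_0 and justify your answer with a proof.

At t = 13: 4782969 < 6226298, so the inequality fails and n_0 ≥ 14. We prove 3·3^t ≥ 16t^5 + 10t^4 for all t ≥ 14.
For the base case t = 14: 3·3^t = 14348907 and 16t^5 + 10t^4 = 8989344, so 14348907 ≥ 8989344.
For the inductive step, assume it holds for an arbitrary j ≥ 14, so 3·3^j ≥ 16j^5 + 10j^4.
Then 3·3^(j + 1) = 3·(3·3^j) ≥ 3·(16j^5 + 10j^4).
Also, for j ≥ 14 we have 3·(16j^5 + 10j^4) ≥ 16(j+1)^5 + 10(j+1)^4, since 3·(16j^5 + 10j^4) − (16(j+1)^5 + 10(j+1)^4) = 32j^5 - 60j^4 - 200j^3 - 220j^2 - 120j - 26, which is nonnegative for all j ≥ 14.
Combining, 3·3^(j + 1) ≥ 16(j+1)^5 + 10(j+1)^4.
This completes the induction.
Hence the smallest such n_0 is 14.

n_0 = 14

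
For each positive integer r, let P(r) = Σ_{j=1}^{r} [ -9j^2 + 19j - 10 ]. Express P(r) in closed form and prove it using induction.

We claim P(r) = -r(r - 1)(3r - 2) for all r ≥ 1.
Base case (r = 1): P(1) = 0, and the closed form gives 0. They agree.
Inductive step: assume the claim holds for r = j, so P(j) = j(-3j^2 + 5j - 2).
Then P(j+1) = P(j) + (j(-9j + 1)) = (j(-3j^2 + 5j - 2)) + (j(-9j + 1)).
Simplifying, P(j+1) = -j(j + 1)(3j + 1) = -(j+1)((j+1) - 1)(3(j+1) - 2),
which is the closed form with r = j+1.
This completes the induction.

P(r) = -r(r - 1)(3r - 2)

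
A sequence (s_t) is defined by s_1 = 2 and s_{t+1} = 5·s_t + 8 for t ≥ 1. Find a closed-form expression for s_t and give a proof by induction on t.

s_t = 4·5^(t - 1) - 2

Computing the first terms: s_1 = 2, s_2 = 18, s_3 = 98. This suggests s_t = 4·5^(t - 1) - 2.
For the base case t = 1: the formula gives 2 = 2 = s_1.
Inductive step: suppose the statement holds for some j ≥ 1, so s_j = 4·5^(j - 1) - 2.
Then s_{j+1} = 5·s_j + 8 = 5·(4·5^(j - 1) - 2) + 8 = 4·5^j - 2 = 4·5^((j+1) - 1) - 2,
which is the claimed formula at t = j+1.
By the principle of mathematical induction, the result holds for all t ≥ 1.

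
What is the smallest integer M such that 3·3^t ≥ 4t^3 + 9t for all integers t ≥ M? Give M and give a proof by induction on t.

At t = 4: 243 < 292, so the inequality fails and M ≥ 5. We prove 3·3^t ≥ 4t^3 + 9t for all t ≥ 5.
Base case (t = 5): 3·3^t = 729 and 4t^3 + 9t = 545, so 729 ≥ 545.
For the inductive step, assume it holds for an arbitrary k ≥ 5, so 3·3^k ≥ 4k^3 + 9k.
Then 3·3^(k + 1) = 3·(3·3^k) ≥ 3·(4k^3 + 9k).
Also, for k ≥ 5 we have 3·(4k^3 + 9k) ≥ 4(k+1)^3 + 9(k+1), since 3·(4k^3 + 9k) − (4(k+1)^3 + 9(k+1)) = 8k^3 - 12k^2 + 6k - 13, which is nonnegative for all k ≥ 5.
Combining, 3·3^(k + 1) ≥ 4(k+1)^3 + 9(k+1).
Hence, by induction on t, the claim holds for every t ≥ 5.
Hence the smallest such M is 5.

M = 5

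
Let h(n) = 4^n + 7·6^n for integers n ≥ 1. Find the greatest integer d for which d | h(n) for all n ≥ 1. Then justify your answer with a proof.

d = 2

Computing the first values: h(1) = 46 and h(2) = 268; gcd(46, 268) = 2, so d ≤ 2.
We prove 2 | 4^n + 7·6^n for all n ≥ 1 by induction on n.
When n = 1: h(1) = 46 = 2·(23), so 2 | h(1).
For the inductive step, assume it holds for an arbitrary p ≥ 1, i.e. 2 | h(p). Then
h(p+1) − 6·h(p) = (4^(p+1) + 7·6^(p+1)) − 6·(4^p + 7·6^p) = (1)·4^p·(4 − 6) = (-2)·4^p. Since 2 | h(p) by the inductive hypothesis, 2 | 6·h(p); and 2 | -2 since -2 = 2·-1. Therefore 2 | h(p+1).
Hence, by induction on n, the claim holds for every n ≥ 1.
Therefore the largest such d is 2.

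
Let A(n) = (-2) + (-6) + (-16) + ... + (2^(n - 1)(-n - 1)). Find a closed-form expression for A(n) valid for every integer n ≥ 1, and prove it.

We claim A(n) = -2^n·n for all n ≥ 1.
For the base case n = 1: A(1) = -2, and the closed form gives -2. They agree.
Inductive step: suppose the statement holds for some i ≥ 1, so A(i) = -2^i·i.
Then A(i+1) = A(i) + (2^i(-i - 2)) = (-2^i·i) + (2^i(-i - 2)).
Simplifying, A(i+1) = 2^(i + 1)(-i - 1) = -2^(i+1)·(i+1),
which is the closed form with n = i+1.
By induction, the statement is established for all n ≥ 1.

A(n) = -2^n·n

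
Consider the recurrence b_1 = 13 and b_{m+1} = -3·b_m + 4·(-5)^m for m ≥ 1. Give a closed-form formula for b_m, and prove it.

Computing the first terms: b_1 = 13, b_2 = -59, b_3 = 277. This suggests b_m = -(-3)^m - 2(-5)^m.
For the base case m = 1: the formula gives 13 = 13 = b_1.
Inductive step: assume the claim holds for m = k, so b_k = -(-3)^k - 2(-5)^k.
Then b_{k+1} = -3·b_k + 4·(-5)^k = -3·(-(-3)^k - 2(-5)^k) + 4·(-5)^k = -(-3)^(k + 1) - 2(-5)^(k + 1),
which is the claimed formula at m = k+1.
This completes the induction.

b_m = -(-3)^m - 2(-5)^m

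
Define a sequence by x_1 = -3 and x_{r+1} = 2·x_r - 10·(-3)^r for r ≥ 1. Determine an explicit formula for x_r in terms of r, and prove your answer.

x_r = 2(-3)^r + 3·2^(r - 1)

Computing the first terms: x_1 = -3, x_2 = 24, x_3 = -42. This suggests x_r = 2(-3)^r + 3·2^(r - 1).
Base case (r = 1): the formula gives -3 = -3 = x_1.
For the inductive step, assume it holds for an arbitrary i ≥ 1, so x_i = 2(-3)^i + 3·2^(i - 1).
Then x_{i+1} = 2·x_i - 10·(-3)^i = 2·(2(-3)^i + 3·2^(i - 1)) - 10·(-3)^i = 2(-3)^(i + 1) + 3·2^i = 2(-3)^(i+1) + 3·2^((i+1) - 1),
which is the claimed formula at r = i+1.
By the principle of mathematical induction, the result holds for all r ≥ 1.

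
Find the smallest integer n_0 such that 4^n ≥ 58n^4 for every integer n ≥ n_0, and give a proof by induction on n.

n_0 = 10

At n = 9: 262144 < 380538, so the inequality fails and n_0 ≥ 10. We prove 4^n ≥ 58n^4 for all n ≥ 10.
Base case (n = 10): 4^n = 1048576 and 58n^4 = 580000, so 1048576 ≥ 580000.
Inductive step: suppose the statement holds for some m ≥ 10, so 4^m ≥ 58m^4.
Then 4^(m + 1) = 4·(4^m) ≥ 4·(58m^4).
Also, for m ≥ 10 we have 4·(58m^4) ≥ 58(m+1)^4, since 4 ≥ (1 + 1/m)^4 for all m ≥ 10.
Combining, 4^(m + 1) ≥ 58(m+1)^4.
This completes the induction.
Hence the smallest such n_0 is 10.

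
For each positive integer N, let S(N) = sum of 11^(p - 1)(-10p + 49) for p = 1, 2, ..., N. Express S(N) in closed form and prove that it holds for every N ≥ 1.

We claim S(N) = 11^N(-N + 5) - 5 for all N ≥ 1.
Base step (N = 1): S(1) = 39, and the closed form gives 39. They agree.
Suppose the result is true for N = p, so S(p) = 11^p(-p + 5) - 5.
Then S(p+1) = S(p) + (11^p(-10p + 39)) = (11^p(-p + 5) - 5) + (11^p(-10p + 39)).
Simplifying, S(p+1) = -11·11^p·p + 44·11^p - 5 = 11^(p+1)(-(p+1) + 5) - 5,
which is the closed form with N = p+1.
This completes the induction.

S(N) = 11^N(-N + 5) - 5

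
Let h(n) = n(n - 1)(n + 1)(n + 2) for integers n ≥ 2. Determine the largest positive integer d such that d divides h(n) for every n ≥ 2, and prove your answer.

d = 24

Computing the first values: h(2) = 24 and h(3) = 120; gcd(24, 120) = 24, so d ≤ 24.
We prove 24 | n(n - 1)(n + 1)(n + 2) for all n ≥ 2 by induction on n.
For the base case n = 2: h(2) = 24 = 24·(1), so 24 | h(2).
For the inductive step, assume it holds for an arbitrary m ≥ 2, i.e. 24 | h(m). Then
h(m+1) − h(m) = m·(m+1)·(m+2)·(m+3) − (m-1)·m·(m+1)·(m+2) = m·(m+1)·(m+2)·[(m+3) − (m-1)] = 4·m·(m+1)·(m+2). The product of 3 consecutive integers is divisible by (3)! = 6, so h(m+1) − h(m) is divisible by 4·6 = 24. By the inductive hypothesis 24 | h(m), hence 24 | h(m+1).
This completes the induction.
Therefore the largest such d is 24.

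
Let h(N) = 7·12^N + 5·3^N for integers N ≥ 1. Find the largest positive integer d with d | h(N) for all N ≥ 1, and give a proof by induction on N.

Computing the first values: h(1) = 99 and h(2) = 1053; gcd(99, 1053) = 9, so d ≤ 9.
We prove 9 | 7·12^N + 5·3^N for all N ≥ 1 by induction on N.
When N = 1: h(1) = 99 = 9·(11), so 9 | h(1).
Suppose the result is true for N = p, i.e. 9 | h(p). Then
h(p+1) − 12·h(p) = (7·12^(p+1) + 5·3^(p+1)) − 12·(7·12^p + 5·3^p) = (5)·3^p·(3 − 12) = (-45)·3^p. Since 9 | h(p) by the inductive hypothesis, 9 | 12·h(p); and 9 | -45 since -45 = 9·-5. Therefore 9 | h(p+1).
By induction, the statement is established for all N ≥ 1.
Therefore the largest such d is 9.

d = 9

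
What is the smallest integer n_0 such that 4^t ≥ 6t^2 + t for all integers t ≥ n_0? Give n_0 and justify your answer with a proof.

n_0 = 3

At t = 2: 16 < 26, so the inequality fails and n_0 ≥ 3. We prove 4^t ≥ 6t^2 + t for all t ≥ 3.
Base step (t = 3): 4^t = 64 and 6t^2 + t = 57, so 64 ≥ 57.
Inductive step: suppose the statement holds for some m ≥ 3, so 4^m ≥ 6m^2 + m.
Then 4^(m + 1) = 4·(4^m) ≥ 4·(6m^2 + m).
Also, for m ≥ 3 we have 4·(6m^2 + m) ≥ 6(m+1)^2 + (m+1), since 4·(6m^2 + m) − (6(m+1)^2 + (m+1)) = 18m^2 - 9m - 7, which is nonnegative for all m ≥ 3.
Combining, 4^(m + 1) ≥ 6(m+1)^2 + (m+1).
By the principle of mathematical induction, the result holds for all t ≥ 3.
Hence the smallest such n_0 is 3.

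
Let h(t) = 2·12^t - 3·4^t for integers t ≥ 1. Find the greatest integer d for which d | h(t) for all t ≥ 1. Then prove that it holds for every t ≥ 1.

Computing the first values: h(1) = 12 and h(2) = 240; gcd(12, 240) = 12, so d ≤ 12.
We prove 12 | 2·12^t - 3·4^t for all t ≥ 1 by induction on t.
When t = 1: h(1) = 12 = 12·(1), so 12 | h(1).
Suppose the result is true for t = j, i.e. 12 | h(j). Then
h(j+1) − 12·h(j) = (2·12^(j+1) - 3·4^(j+1)) − 12·(2·12^j - 3·4^j) = (-3)·4^j·(4 − 12) = (24)·4^j. Since 12 | h(j) by the inductive hypothesis, 12 | 12·h(j); and 12 | 24 since 24 = 12·2. Therefore 12 | h(j+1).
This completes the induction.
Therefore the largest such d is 12.

d = 12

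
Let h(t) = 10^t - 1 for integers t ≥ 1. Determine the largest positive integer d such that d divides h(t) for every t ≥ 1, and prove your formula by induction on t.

d = 9

Computing the first values: h(1) = 9 and h(2) = 99; gcd(9, 99) = 9, so d ≤ 9.
We prove 9 | 10^t - 1 for all t ≥ 1 by induction on t.
Base case (t = 1): h(1) = 9 = 9·(1), so 9 | h(1).
For the inductive step, assume it holds for an arbitrary i ≥ 1, i.e. 9 | h(i). Then
10^{i+1} − 1^{i+1} = 10·10^i − 1·1^i = 10·(10^i − 1^i) + (9)·1^i. The first term is divisible by 9 by the inductive hypothesis, and the second term (9)·1^i is divisible by 9 since 9 | 9. Hence 9 | h(i+1).
By the principle of mathematical induction, the result holds for all t ≥ 1.
Therefore the largest such d is 9.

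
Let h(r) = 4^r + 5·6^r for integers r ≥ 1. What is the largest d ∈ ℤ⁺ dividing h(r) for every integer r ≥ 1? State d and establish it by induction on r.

d = 2

Computing the first values: h(1) = 34 and h(2) = 196; gcd(34, 196) = 2, so d ≤ 2.
We prove 2 | 4^r + 5·6^r for all r ≥ 1 by induction on r.
When r = 1: h(1) = 34 = 2·(17), so 2 | h(1).
Inductive step: suppose the statement holds for some i ≥ 1, i.e. 2 | h(i). Then
h(i+1) − 6·h(i) = (4^(i+1) + 5·6^(i+1)) − 6·(4^i + 5·6^i) = (1)·4^i·(4 − 6) = (-2)·4^i. Since 2 | h(i) by the inductive hypothesis, 2 | 6·h(i); and 2 | -2 since -2 = 2·-1. Therefore 2 | h(i+1).
Hence, by induction on r, the claim holds for every r ≥ 1.
Therefore the largest such d is 2.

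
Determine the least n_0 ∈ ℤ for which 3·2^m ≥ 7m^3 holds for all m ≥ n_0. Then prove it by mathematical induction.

n_0 = 12

At m = 11: 6144 < 9317, so the inequality fails and n_0 ≥ 12. We prove 3·2^m ≥ 7m^3 for all m ≥ 12.
Base case (m = 12): 3·2^m = 12288 and 7m^3 = 12096, so 12288 ≥ 12096.
Inductive step: assume the claim holds for m = p, so 3·2^p ≥ 7p^3.
Then 3·2^(p + 1) = 2·(3·2^p) ≥ 2·(7p^3).
Also, for p ≥ 12 we have 2·(7p^3) ≥ 7(p+1)^3, since 2 ≥ (1 + 1/p)^3 for all p ≥ 12.
Combining, 3·2^(p + 1) ≥ 7(p+1)^3.
Hence, by induction on m, the claim holds for every m ≥ 12.
Hence the smallest such n_0 is 12.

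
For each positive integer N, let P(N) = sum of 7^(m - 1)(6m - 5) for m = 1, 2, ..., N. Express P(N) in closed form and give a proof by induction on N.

P(N) = 7^N(N - 1) + 1

We claim P(N) = 7^N(N - 1) + 1 for all N ≥ 1.
For the base case N = 1: P(1) = 1, and the closed form gives 1. They agree.
Inductive step: assume the claim holds for N = m, so P(m) = 7^m(m - 1) + 1.
Then P(m+1) = P(m) + (7^m(6m + 1)) = (7^m(m - 1) + 1) + (7^m(6m + 1)).
Simplifying, P(m+1) = 7^(m + 1)m + 1 = 7^(m+1)((m+1) - 1) + 1,
which is the closed form with N = m+1.
This completes the induction.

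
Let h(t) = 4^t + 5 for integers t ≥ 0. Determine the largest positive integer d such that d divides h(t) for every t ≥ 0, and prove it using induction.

Computing the first values: h(0) = 6 and h(1) = 9; gcd(6, 9) = 3, so d ≤ 3.
We prove 3 | 4^t + 5 for all t ≥ 0 by induction on t.
Base step (t = 0): h(0) = 6 = 3·(2), so 3 | h(0).
For the inductive step, assume it holds for an arbitrary k ≥ 0, i.e. 3 | h(k). Then
h(k+1) = 4^(k+1) + 5 = 4·(4^k + 5) - 15 = 4·h(k) - 15. The first term is divisible by 3 by the inductive hypothesis, and -15 is divisible by 3. Hence 3 | h(k+1).
By induction, the statement is established for all t ≥ 0.
Therefore the largest such d is 3.

d = 3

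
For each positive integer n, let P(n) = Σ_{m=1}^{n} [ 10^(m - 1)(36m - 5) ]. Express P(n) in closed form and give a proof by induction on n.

We claim P(n) = 10^n(4n - 1) + 1 for all n ≥ 1.
When n = 1: P(1) = 31, and the closed form gives 31. They agree.
For the inductive step, assume it holds for an arbitrary m ≥ 1, so P(m) = 10^m(4m - 1) + 1.
Then P(m+1) = P(m) + (10^m(36m + 31)) = (10^m(4m - 1) + 1) + (10^m(36m + 31)).
Simplifying, P(m+1) = 40·10^m·m + 30·10^m + 1 = 10^(m+1)(4(m+1) - 1) + 1,
which is the closed form with n = m+1.
By induction, the statement is established for all n ≥ 1.

P(n) = 10^n(4n - 1) + 1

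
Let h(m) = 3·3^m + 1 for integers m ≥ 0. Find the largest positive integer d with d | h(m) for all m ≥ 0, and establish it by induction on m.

d = 2

Computing the first values: h(0) = 4 and h(1) = 10; gcd(4, 10) = 2, so d ≤ 2.
We prove 2 | 3·3^m + 1 for all m ≥ 0 by induction on m.
For the base case m = 0: h(0) = 4 = 2·(2), so 2 | h(0).
Inductive step: assume the claim holds for m = k, i.e. 2 | h(k). Then
h(k+1) = 3·3^(k+1) + 1 = 3·(3·3^k + 1) - 2 = 3·h(k) - 2. The first term is divisible by 2 by the inductive hypothesis, and -2 is divisible by 2. Hence 2 | h(k+1).
This completes the induction.
Therefore the largest such d is 2.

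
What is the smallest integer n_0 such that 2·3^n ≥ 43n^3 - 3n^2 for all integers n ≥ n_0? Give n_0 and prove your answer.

n_0 = 9

At n = 8: 13122 < 21824, so the inequality fails and n_0 ≥ 9. We prove 2·3^n ≥ 43n^3 - 3n^2 for all n ≥ 9.
Base case (n = 9): 2·3^n = 39366 and 43n^3 - 3n^2 = 31104, so 39366 ≥ 31104.
Inductive step: assume the claim holds for n = p, so 2·3^p ≥ 43p^3 - 3p^2.
Then 2·3^(p + 1) = 3·(2·3^p) ≥ 3·(43p^3 - 3p^2).
Also, for p ≥ 9 we have 3·(43p^3 - 3p^2) ≥ 43(p+1)^3 - 3(p+1)^2, since 3·(43p^3 - 3p^2) − (43(p+1)^3 - 3(p+1)^2) = 86p^3 - 135p^2 - 123p - 40, which is nonnegative for all p ≥ 9.
Combining, 2·3^(p + 1) ≥ 43(p+1)^3 - 3(p+1)^2.
By induction, the statement is established for all n ≥ 9.
Hence the smallest such n_0 is 9.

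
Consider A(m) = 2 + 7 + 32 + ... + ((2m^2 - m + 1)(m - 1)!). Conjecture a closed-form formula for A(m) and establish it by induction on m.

A(m) = (2m + 1)m! - 1

We claim A(m) = (2m + 1)m! - 1 for all m ≥ 1.
For the base case m = 1: A(1) = 2, and the closed form gives 2. They agree.
Suppose the result is true for m = k, so A(k) = (2k + 1)k! - 1.
Then A(k+1) = A(k) + ((2k^2 + 3k + 2)k!) = ((2k + 1)k! - 1) + ((2k^2 + 3k + 2)k!).
Simplifying, A(k+1) = (2(k+1) + 1)(k+1)! - 1,
which is the closed form with m = k+1.
By the principle of mathematical induction, the result holds for all m ≥ 1.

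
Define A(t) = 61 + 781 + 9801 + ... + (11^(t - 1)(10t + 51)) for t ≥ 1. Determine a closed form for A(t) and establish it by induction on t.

We claim A(t) = 11^t(t + 5) - 5 for all t ≥ 1.
When t = 1: A(1) = 61, and the closed form gives 61. They agree.
For the inductive step, assume it holds for an arbitrary r ≥ 1, so A(r) = 11^r(r + 5) - 5.
Then A(r+1) = A(r) + (11^r(10r + 61)) = (11^r(r + 5) - 5) + (11^r(10r + 61)).
Simplifying, A(r+1) = 11·11^r·r + 66·11^r - 5 = 11^(r+1)((r+1) + 5) - 5,
which is the closed form with t = r+1.
This completes the induction.

A(t) = 11^t(t + 5) - 5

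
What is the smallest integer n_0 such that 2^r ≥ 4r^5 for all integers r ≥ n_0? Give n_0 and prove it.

At r = 25: 33554432 < 39062500, so the inequality fails and n_0 ≥ 26. We prove 2^r ≥ 4r^5 for all r ≥ 26.
Base case (r = 26): 2^r = 67108864 and 4r^5 = 47525504, so 67108864 ≥ 47525504.
Inductive step: assume the claim holds for r = m, so 2^m ≥ 4m^5.
Then 2^(m + 1) = 2·(2^m) ≥ 2·(4m^5).
Also, for m ≥ 26 we have 2·(4m^5) ≥ 4(m+1)^5, since 2 ≥ (1 + 1/m)^5 for all m ≥ 26.
Combining, 2^(m + 1) ≥ 4(m+1)^5.
By the principle of mathematical induction, the result holds for all r ≥ 26.
Hence the smallest such n_0 is 26.

n_0 = 26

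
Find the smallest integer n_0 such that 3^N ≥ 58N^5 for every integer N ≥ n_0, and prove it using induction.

n_0 = 17

At N = 16: 43046721 < 60817408, so the inequality fails and n_0 ≥ 17. We prove 3^N ≥ 58N^5 for all N ≥ 17.
Base step (N = 17): 3^N = 129140163 and 58N^5 = 82351706, so 129140163 ≥ 82351706.
For the inductive step, assume it holds for an arbitrary r ≥ 17, so 3^r ≥ 58r^5.
Then 3^(r + 1) = 3·(3^r) ≥ 3·(58r^5).
Also, for r ≥ 17 we have 3·(58r^5) ≥ 58(r+1)^5, since 3 ≥ (1 + 1/r)^5 for all r ≥ 17.
Combining, 3^(r + 1) ≥ 58(r+1)^5.
By induction, the statement is established for all N ≥ 17.
Hence the smallest such n_0 is 17.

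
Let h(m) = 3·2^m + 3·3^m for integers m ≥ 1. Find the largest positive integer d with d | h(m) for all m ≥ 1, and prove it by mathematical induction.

d = 3

Computing the first values: h(1) = 15 and h(2) = 39; gcd(15, 39) = 3, so d ≤ 3.
We prove 3 | 3·2^m + 3·3^m for all m ≥ 1 by induction on m.
Base step (m = 1): h(1) = 15 = 3·(5), so 3 | h(1).
Suppose the result is true for m = p, i.e. 3 | h(p). Then
h(p+1) − 3·h(p) = (3·2^(p+1) + 3·3^(p+1)) − 3·(3·2^p + 3·3^p) = (3)·2^p·(2 − 3) = (-3)·2^p. Since 3 | h(p) by the inductive hypothesis, 3 | 3·h(p); and 3 | -3 since -3 = 3·-1. Therefore 3 | h(p+1).
Hence, by induction on m, the claim holds for every m ≥ 1.
Therefore the largest such d is 3.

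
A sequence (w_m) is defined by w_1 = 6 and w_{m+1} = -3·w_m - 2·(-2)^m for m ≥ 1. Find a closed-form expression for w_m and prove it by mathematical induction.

w_m = (-2)^(m + 1) + 2(-3)^(m - 1)

Computing the first terms: w_1 = 6, w_2 = -14, w_3 = 34. This suggests w_m = (-2)^(m + 1) + 2(-3)^(m - 1).
Base case (m = 1): the formula gives 6 = 6 = w_1.
For the inductive step, assume it holds for an arbitrary r ≥ 1, so w_r = (-2)^(r + 1) + 2(-3)^(r - 1).
Then w_{r+1} = -3·w_r - 2·(-2)^r = -3·((-2)^(r + 1) + 2(-3)^(r - 1)) - 2·(-2)^r = (-2)^(r + 2) + 2(-3)^r = (-2)^((r+1) + 1) + 2(-3)^((r+1) - 1),
which is the claimed formula at m = r+1.
Hence, by induction on m, the claim holds for every m ≥ 1.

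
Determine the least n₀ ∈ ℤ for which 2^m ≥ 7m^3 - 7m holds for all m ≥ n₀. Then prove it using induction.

At m = 14: 16384 < 19110, so the inequality fails and n₀ ≥ 15. We prove 2^m ≥ 7m^3 - 7m for all m ≥ 15.
When m = 15: 2^m = 32768 and 7m^3 - 7m = 23520, so 32768 ≥ 23520.
Inductive step: assume the claim holds for m = k, so 2^k ≥ 7k^3 - 7k.
Then 2^(k + 1) = 2·(2^k) ≥ 2·(7k^3 - 7k).
Also, for k ≥ 15 we have 2·(7k^3 - 7k) ≥ 7(k+1)^3 - 7(k+1), since 2·(7k^3 - 7k) − (7(k+1)^3 - 7(k+1)) = 7k^3 - 21k^2 - 28k, which is nonnegative for all k ≥ 15.
Combining, 2^(k + 1) ≥ 7(k+1)^3 - 7(k+1).
By induction, the statement is established for all m ≥ 15.
Hence the smallest such n₀ is 15.

n₀ = 15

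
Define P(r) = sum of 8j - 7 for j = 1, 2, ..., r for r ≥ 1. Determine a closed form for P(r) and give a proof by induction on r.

We claim P(r) = r(4r - 3) for all r ≥ 1.
Base case (r = 1): P(1) = 1, and the closed form gives 1. They agree.
Suppose the result is true for r = j, so P(j) = j(4j - 3).
Then P(j+1) = P(j) + (8j + 1) = (j(4j - 3)) + (8j + 1).
Simplifying, P(j+1) = (j + 1)(4j + 1) = (j+1)(4(j+1) - 3),
which is the closed form with r = j+1.
By induction, the statement is established for all r ≥ 1.

P(r) = r(4r - 3)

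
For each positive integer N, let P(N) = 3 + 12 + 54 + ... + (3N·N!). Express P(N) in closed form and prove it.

P(N) = 3(N + 1)! - 3

We claim P(N) = 3(N + 1)! - 3 for all N ≥ 1.
Base case (N = 1): P(1) = 3, and the closed form gives 3. They agree.
Inductive step: assume the claim holds for N = p, so P(p) = 3(p + 1)! - 3.
Then P(p+1) = P(p) + (3(p + 1)(p + 1)!) = (3(p + 1)! - 3) + (3(p + 1)(p + 1)!).
Simplifying, P(p+1) = 3((p+1) + 1)! - 3,
which is the closed form with N = p+1.
By induction, the statement is established for all N ≥ 1.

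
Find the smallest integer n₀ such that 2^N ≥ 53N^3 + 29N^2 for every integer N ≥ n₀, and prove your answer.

n₀ = 19

At N = 18: 262144 < 318492, so the inequality fails and n₀ ≥ 19. We prove 2^N ≥ 53N^3 + 29N^2 for all N ≥ 19.
Base case (N = 19): 2^N = 524288 and 53N^3 + 29N^2 = 373996, so 524288 ≥ 373996.
For the inductive step, assume it holds for an arbitrary p ≥ 19, so 2^p ≥ 53p^3 + 29p^2.
Then 2^(p + 1) = 2·(2^p) ≥ 2·(53p^3 + 29p^2).
Also, for p ≥ 19 we have 2·(53p^3 + 29p^2) ≥ 53(p+1)^3 + 29(p+1)^2, since 2·(53p^3 + 29p^2) − (53(p+1)^3 + 29(p+1)^2) = 53p^3 - 130p^2 - 217p - 82, which is nonnegative for all p ≥ 19.
Combining, 2^(p + 1) ≥ 53(p+1)^3 + 29(p+1)^2.
By the principle of mathematical induction, the result holds for all N ≥ 19.
Hence the smallest such n₀ is 19.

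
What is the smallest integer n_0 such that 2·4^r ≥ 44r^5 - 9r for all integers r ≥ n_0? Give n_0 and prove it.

At r = 10: 2097152 < 4399910, so the inequality fails and n_0 ≥ 11. We prove 2·4^r ≥ 44r^5 - 9r for all r ≥ 11.
For the base case r = 11: 2·4^r = 8388608 and 44r^5 - 9r = 7086145, so 8388608 ≥ 7086145.
For the inductive step, assume it holds for an arbitrary k ≥ 11, so 2·4^k ≥ 44k^5 - 9k.
Then 2·4^(k + 1) = 4·(2·4^k) ≥ 4·(44k^5 - 9k).
Also, for k ≥ 11 we have 4·(44k^5 - 9k) ≥ 44(k+1)^5 - 9(k+1), since 4·(44k^5 - 9k) − (44(k+1)^5 - 9(k+1)) = 132k^5 - 220k^4 - 440k^3 - 440k^2 - 247k - 35, which is nonnegative for all k ≥ 11.
Combining, 2·4^(k + 1) ≥ 44(k+1)^5 - 9(k+1).
This completes the induction.
Hence the smallest such n_0 is 11.

n_0 = 11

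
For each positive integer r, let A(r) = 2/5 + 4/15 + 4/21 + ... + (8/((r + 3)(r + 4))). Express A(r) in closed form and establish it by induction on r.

A(r) = 2r/(r + 4)

We claim A(r) = 2r/(r + 4) for all r ≥ 1.
When r = 1: A(1) = 2/5, and the closed form gives 2/5. They agree.
Inductive step: suppose the statement holds for some j ≥ 1, so A(j) = 2j/(j + 4).
Then A(j+1) = A(j) + (8/((j + 4)(j + 5))) = (2j/(j + 4)) + (8/((j + 4)(j + 5))).
Simplifying, A(j+1) = 2(j + 1)/(j + 5) = 2(j+1)/((j+1) + 4),
which is the closed form with r = j+1.
By the principle of mathematical induction, the result holds for all r ≥ 1.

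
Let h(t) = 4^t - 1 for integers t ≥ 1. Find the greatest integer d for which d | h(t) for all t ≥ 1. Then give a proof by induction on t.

Computing the first values: h(1) = 3 and h(2) = 15; gcd(3, 15) = 3, so d ≤ 3.
We prove 3 | 4^t - 1 for all t ≥ 1 by induction on t.
For the base case t = 1: h(1) = 3 = 3·(1), so 3 | h(1).
Suppose the result is true for t = m, i.e. 3 | h(m). Then
4^{m+1} − 1^{m+1} = 4·4^m − 1·1^m = 4·(4^m − 1^m) + (3)·1^m. The first term is divisible by 3 by the inductive hypothesis, and the second term (3)·1^m is divisible by 3 since 3 | 3. Hence 3 | h(m+1).
This completes the induction.
Therefore the largest such d is 3.

d = 3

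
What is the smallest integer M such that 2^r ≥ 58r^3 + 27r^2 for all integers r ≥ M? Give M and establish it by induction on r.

At r = 18: 262144 < 347004, so the inequality fails and M ≥ 19. We prove 2^r ≥ 58r^3 + 27r^2 for all r ≥ 19.
For the base case r = 19: 2^r = 524288 and 58r^3 + 27r^2 = 407569, so 524288 ≥ 407569.
Suppose the result is true for r = p, so 2^p ≥ 58p^3 + 27p^2.
Then 2^(p + 1) = 2·(2^p) ≥ 2·(58p^3 + 27p^2).
Also, for p ≥ 19 we have 2·(58p^3 + 27p^2) ≥ 58(p+1)^3 + 27(p+1)^2, since 2·(58p^3 + 27p^2) − (58(p+1)^3 + 27(p+1)^2) = 58p^3 - 147p^2 - 228p - 85, which is nonnegative for all p ≥ 19.
Combining, 2^(p + 1) ≥ 58(p+1)^3 + 27(p+1)^2.
Hence, by induction on r, the claim holds for every r ≥ 19.
Hence the smallest such M is 19.

M = 19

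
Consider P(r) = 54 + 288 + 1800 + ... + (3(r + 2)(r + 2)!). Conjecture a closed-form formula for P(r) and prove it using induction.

We claim P(r) = 3(r + 3)! - 18 for all r ≥ 1.
For the base case r = 1: P(1) = 54, and the closed form gives 54. They agree.
For the inductive step, assume it holds for an arbitrary j ≥ 1, so P(j) = 3(j + 3)! - 18.
Then P(j+1) = P(j) + (3(j + 3)(j + 3)!) = (3(j + 3)! - 18) + (3(j + 3)(j + 3)!).
Simplifying, P(j+1) = 3((j+1) + 3)! - 18,
which is the closed form with r = j+1.
By induction, the statement is established for all r ≥ 1.

P(r) = 3(r + 3)! - 18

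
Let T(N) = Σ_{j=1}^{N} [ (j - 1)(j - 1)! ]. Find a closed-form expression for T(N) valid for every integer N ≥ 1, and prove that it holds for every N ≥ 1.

We claim T(N) = N! - 1 for all N ≥ 1.
When N = 1: T(1) = 0, and the closed form gives 0. They agree.
For the inductive step, assume it holds for an arbitrary j ≥ 1, so T(j) = j! - 1.
Then T(j+1) = T(j) + (j·j!) = (j! - 1) + (j·j!).
Simplifying, T(j+1) = (j+1)! - 1,
which is the closed form with N = j+1.
Hence, by induction on N, the claim holds for every N ≥ 1.

T(N) = N! - 1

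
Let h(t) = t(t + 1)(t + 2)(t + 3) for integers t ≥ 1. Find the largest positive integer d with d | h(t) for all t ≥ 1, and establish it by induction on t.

d = 24

Computing the first values: h(1) = 24 and h(2) = 120; gcd(24, 120) = 24, so d ≤ 24.
We prove 24 | t(t + 1)(t + 2)(t + 3) for all t ≥ 1 by induction on t.
Base step (t = 1): h(1) = 24 = 24·(1), so 24 | h(1).
Suppose the result is true for t = j, i.e. 24 | h(j). Then
h(j+1) − h(j) = (j+1)·(j+2)·(j+3)·(j+4) − j·(j+1)·(j+2)·(j+3) = (j+1)·(j+2)·(j+3)·[(j+4) − j] = 4·(j+1)·(j+2)·(j+3). The product of 3 consecutive integers is divisible by (3)! = 6, so h(j+1) − h(j) is divisible by 4·6 = 24. By the inductive hypothesis 24 | h(j), hence 24 | h(j+1).
Hence, by induction on t, the claim holds for every t ≥ 1.
Therefore the largest such d is 24.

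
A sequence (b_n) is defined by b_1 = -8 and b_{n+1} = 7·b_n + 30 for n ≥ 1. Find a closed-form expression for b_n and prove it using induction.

Computing the first terms: b_1 = -8, b_2 = -26, b_3 = -152. This suggests b_n = -3·7^(n - 1) - 5.
When n = 1: the formula gives -8 = -8 = b_1.
Inductive step: suppose the statement holds for some p ≥ 1, so b_p = -3·7^(p - 1) - 5.
Then b_{p+1} = 7·b_p + 30 = 7·(-3·7^(p - 1) - 5) + 30 = -3·7^p - 5 = -3·7^((p+1) - 1) - 5,
which is the claimed formula at n = p+1.
By induction, the statement is established for all n ≥ 1.

b_n = -3·7^(n - 1) - 5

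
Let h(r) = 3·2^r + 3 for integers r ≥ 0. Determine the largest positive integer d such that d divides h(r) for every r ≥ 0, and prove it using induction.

d = 3

Computing the first values: h(0) = 6 and h(1) = 9; gcd(6, 9) = 3, so d ≤ 3.
We prove 3 | 3·2^r + 3 for all r ≥ 0 by induction on r.
Base case (r = 0): h(0) = 6 = 3·(2), so 3 | h(0).
Suppose the result is true for r = i, i.e. 3 | h(i). Then
h(i+1) = 3·2^(i+1) + 3 = 2·(3·2^i + 3) - 3 = 2·h(i) - 3. The first term is divisible by 3 by the inductive hypothesis, and -3 is divisible by 3. Hence 3 | h(i+1).
This completes the induction.
Therefore the largest such d is 3.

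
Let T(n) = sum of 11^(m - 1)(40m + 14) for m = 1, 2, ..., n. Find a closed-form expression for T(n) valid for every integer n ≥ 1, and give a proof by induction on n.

We claim T(n) = 11^n(4n + 1) - 1 for all n ≥ 1.
Base case (n = 1): T(1) = 54, and the closed form gives 54. They agree.
Inductive step: assume the claim holds for n = m, so T(m) = 11^m(4m + 1) - 1.
Then T(m+1) = T(m) + (11^m(40m + 54)) = (11^m(4m + 1) - 1) + (11^m(40m + 54)).
Simplifying, T(m+1) = 44·11^m·m + 55·11^m - 1 = 11^(m+1)(4(m+1) + 1) - 1,
which is the closed form with n = m+1.
Hence, by induction on n, the claim holds for every n ≥ 1.

T(n) = 11^n(4n + 1) - 1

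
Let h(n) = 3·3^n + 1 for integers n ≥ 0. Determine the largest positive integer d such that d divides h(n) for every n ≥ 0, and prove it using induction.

d = 2

Computing the first values: h(0) = 4 and h(1) = 10; gcd(4, 10) = 2, so d ≤ 2.
We prove 2 | 3·3^n + 1 for all n ≥ 0 by induction on n.
Base step (n = 0): h(0) = 4 = 2·(2), so 2 | h(0).
For the inductive step, assume it holds for an arbitrary k ≥ 0, i.e. 2 | h(k). Then
h(k+1) = 3·3^(k+1) + 1 = 3·(3·3^k + 1) - 2 = 3·h(k) - 2. The first term is divisible by 2 by the inductive hypothesis, and -2 is divisible by 2. Hence 2 | h(k+1).
By induction, the statement is established for all n ≥ 0.
Therefore the largest such d is 2.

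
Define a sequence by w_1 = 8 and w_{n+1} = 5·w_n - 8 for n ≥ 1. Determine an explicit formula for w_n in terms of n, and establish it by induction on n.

Computing the first terms: w_1 = 8, w_2 = 32, w_3 = 152. This suggests w_n = 6·5^(n - 1) + 2.
When n = 1: the formula gives 8 = 8 = w_1.
Inductive step: assume the claim holds for n = m, so w_m = 6·5^(m - 1) + 2.
Then w_{m+1} = 5·w_m - 8 = 5·(6·5^(m - 1) + 2) - 8 = 6·5^m + 2 = 6·5^((m+1) - 1) + 2,
which is the claimed formula at n = m+1.
By induction, the statement is established for all n ≥ 1.

w_n = 6·5^(n - 1) + 2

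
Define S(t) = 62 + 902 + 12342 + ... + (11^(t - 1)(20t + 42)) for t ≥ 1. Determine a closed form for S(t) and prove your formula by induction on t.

S(t) = 2·11^t(t + 2) - 4

We claim S(t) = 2·11^t(t + 2) - 4 for all t ≥ 1.
For the base case t = 1: S(1) = 62, and the closed form gives 62. They agree.
Inductive step: suppose the statement holds for some j ≥ 1, so S(j) = 2·11^j(j + 2) - 4.
Then S(j+1) = S(j) + (11^j(20j + 62)) = (2·11^j(j + 2) - 4) + (11^j(20j + 62)).
Simplifying, S(j+1) = 22·11^j·j + 66·11^j - 4 = 2·11^(j+1)((j+1) + 2) - 4,
which is the closed form with t = j+1.
By the principle of mathematical induction, the result holds for all t ≥ 1.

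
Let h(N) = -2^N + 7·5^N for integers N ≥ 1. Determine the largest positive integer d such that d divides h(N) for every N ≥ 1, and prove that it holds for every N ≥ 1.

Computing the first values: h(1) = 33 and h(2) = 171; gcd(33, 171) = 3, so d ≤ 3.
We prove 3 | -2^N + 7·5^N for all N ≥ 1 by induction on N.
For the base case N = 1: h(1) = 33 = 3·(11), so 3 | h(1).
Suppose the result is true for N = i, i.e. 3 | h(i). Then
h(i+1) − 5·h(i) = (-2^(i+1) + 7·5^(i+1)) − 5·(-2^i + 7·5^i) = (-1)·2^i·(2 − 5) = (3)·2^i. Since 3 | h(i) by the inductive hypothesis, 3 | 5·h(i); and 3 | 3 since 3 = 3·1. Therefore 3 | h(i+1).
Hence, by induction on N, the claim holds for every N ≥ 1.
Therefore the largest such d is 3.

d = 3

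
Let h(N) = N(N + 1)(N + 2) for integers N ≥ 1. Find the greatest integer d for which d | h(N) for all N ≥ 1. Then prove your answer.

d = 6

Computing the first values: h(1) = 6 and h(2) = 24; gcd(6, 24) = 6, so d ≤ 6.
We prove 6 | N(N + 1)(N + 2) for all N ≥ 1 by induction on N.
For the base case N = 1: h(1) = 6 = 6·(1), so 6 | h(1).
Inductive step: suppose the statement holds for some p ≥ 1, i.e. 6 | h(p). Then
h(p+1) − h(p) = (p+1)·(p+2)·(p+3) − p·(p+1)·(p+2) = (p+1)·(p+2)·[(p+3) − p] = 3·(p+1)·(p+2). The product of 2 consecutive integers is divisible by (2)! = 2, so h(p+1) − h(p) is divisible by 3·2 = 6. By the inductive hypothesis 6 | h(p), hence 6 | h(p+1).
By induction, the statement is established for all N ≥ 1.
Therefore the largest such d is 6.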